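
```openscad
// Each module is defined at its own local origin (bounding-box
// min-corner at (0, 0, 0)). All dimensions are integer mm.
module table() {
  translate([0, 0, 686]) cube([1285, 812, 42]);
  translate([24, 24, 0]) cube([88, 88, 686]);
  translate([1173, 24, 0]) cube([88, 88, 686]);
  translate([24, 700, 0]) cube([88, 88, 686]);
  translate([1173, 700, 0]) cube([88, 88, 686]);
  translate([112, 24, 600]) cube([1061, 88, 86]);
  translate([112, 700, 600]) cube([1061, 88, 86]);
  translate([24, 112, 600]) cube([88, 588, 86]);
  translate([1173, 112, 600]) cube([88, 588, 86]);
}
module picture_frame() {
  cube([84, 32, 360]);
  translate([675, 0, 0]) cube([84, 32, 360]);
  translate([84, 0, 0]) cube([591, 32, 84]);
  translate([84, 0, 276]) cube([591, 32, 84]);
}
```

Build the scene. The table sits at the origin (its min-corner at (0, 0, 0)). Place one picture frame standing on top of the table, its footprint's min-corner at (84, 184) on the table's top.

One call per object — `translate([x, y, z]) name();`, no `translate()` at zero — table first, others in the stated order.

table();
translate([84, 184, 728]) picture_frame();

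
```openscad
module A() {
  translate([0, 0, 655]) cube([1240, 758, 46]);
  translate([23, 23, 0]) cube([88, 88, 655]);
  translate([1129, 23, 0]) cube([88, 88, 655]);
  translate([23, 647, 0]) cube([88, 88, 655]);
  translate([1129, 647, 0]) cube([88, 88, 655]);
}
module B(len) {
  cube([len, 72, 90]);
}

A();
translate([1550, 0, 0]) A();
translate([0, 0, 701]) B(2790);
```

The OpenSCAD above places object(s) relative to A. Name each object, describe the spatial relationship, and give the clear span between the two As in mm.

A is a table. B is a beam. A beam spans the tops of two tables. The clear span between the two tables is 310 mm.

Second table starts at x = 1550; first ends at x = 1240; clear span = 1550 − 1240 = 310 mm.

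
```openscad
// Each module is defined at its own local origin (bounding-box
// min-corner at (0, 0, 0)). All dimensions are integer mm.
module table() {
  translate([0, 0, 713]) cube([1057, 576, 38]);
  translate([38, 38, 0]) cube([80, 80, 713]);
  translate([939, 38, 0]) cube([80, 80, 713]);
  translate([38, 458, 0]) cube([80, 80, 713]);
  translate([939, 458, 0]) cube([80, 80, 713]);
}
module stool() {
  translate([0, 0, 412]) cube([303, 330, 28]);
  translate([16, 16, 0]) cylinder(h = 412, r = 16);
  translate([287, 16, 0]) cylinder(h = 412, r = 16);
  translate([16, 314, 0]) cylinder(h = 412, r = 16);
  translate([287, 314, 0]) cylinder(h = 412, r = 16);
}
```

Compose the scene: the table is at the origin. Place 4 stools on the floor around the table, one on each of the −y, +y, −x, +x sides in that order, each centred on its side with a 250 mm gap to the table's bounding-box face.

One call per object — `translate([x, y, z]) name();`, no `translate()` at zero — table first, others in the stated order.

table();
translate([377, -580, 0]) stool();
translate([377, 826, 0]) stool();
translate([-553, 123, 0]) stool();
translate([1307, 123, 0]) stool();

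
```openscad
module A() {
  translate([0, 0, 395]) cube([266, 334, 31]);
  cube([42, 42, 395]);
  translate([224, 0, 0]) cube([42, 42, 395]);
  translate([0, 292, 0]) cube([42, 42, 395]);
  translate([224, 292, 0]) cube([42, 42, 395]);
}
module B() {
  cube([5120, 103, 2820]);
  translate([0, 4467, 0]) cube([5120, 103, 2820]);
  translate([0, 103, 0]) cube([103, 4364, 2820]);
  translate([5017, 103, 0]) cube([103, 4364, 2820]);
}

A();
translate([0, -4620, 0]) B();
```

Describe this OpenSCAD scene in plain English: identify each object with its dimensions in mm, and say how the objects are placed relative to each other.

A is a four-legged stool. The seat is a 266×334×31 mm slab whose top surface is at z = 426 mm; four square legs, each 42×42 mm in cross-section, run from the floor (z = 0) to the underside of the seat, each flush with a corner of the seat.

B is a box-shaped house frame (walls only): outside footprint 5120×4570 mm, wall height 2820 mm, wall thickness 103 mm. The two y-facing walls run the full x-width; the two x-facing walls fit between the inner faces of the y-facing walls.

The house frame is on the floor beside the stool on its −y side.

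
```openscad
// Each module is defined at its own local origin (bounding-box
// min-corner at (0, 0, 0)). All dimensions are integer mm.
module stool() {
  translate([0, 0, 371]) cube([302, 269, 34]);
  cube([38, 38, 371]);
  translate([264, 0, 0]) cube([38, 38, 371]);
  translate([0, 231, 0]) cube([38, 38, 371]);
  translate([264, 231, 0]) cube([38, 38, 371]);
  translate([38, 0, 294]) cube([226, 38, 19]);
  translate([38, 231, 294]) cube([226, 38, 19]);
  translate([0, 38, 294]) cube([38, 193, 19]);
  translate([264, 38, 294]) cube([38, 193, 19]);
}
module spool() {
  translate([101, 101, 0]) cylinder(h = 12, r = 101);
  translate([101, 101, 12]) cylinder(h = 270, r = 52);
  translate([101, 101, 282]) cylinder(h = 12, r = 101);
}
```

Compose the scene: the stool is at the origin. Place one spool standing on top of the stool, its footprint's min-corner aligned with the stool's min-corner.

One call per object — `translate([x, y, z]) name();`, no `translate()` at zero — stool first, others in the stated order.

stool();
translate([0, 0, 405]) spool();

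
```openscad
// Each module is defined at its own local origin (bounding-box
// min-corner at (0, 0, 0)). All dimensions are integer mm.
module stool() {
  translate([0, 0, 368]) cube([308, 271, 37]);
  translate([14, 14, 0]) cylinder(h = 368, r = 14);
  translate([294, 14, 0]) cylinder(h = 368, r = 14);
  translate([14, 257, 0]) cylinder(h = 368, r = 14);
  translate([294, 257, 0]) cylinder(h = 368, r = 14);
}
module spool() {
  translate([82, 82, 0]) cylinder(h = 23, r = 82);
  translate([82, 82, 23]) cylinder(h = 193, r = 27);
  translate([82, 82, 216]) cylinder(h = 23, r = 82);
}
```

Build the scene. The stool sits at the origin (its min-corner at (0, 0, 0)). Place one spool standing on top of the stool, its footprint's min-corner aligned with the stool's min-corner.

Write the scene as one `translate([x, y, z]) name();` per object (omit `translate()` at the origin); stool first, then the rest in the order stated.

stool();
translate([0, 0, 405]) spool();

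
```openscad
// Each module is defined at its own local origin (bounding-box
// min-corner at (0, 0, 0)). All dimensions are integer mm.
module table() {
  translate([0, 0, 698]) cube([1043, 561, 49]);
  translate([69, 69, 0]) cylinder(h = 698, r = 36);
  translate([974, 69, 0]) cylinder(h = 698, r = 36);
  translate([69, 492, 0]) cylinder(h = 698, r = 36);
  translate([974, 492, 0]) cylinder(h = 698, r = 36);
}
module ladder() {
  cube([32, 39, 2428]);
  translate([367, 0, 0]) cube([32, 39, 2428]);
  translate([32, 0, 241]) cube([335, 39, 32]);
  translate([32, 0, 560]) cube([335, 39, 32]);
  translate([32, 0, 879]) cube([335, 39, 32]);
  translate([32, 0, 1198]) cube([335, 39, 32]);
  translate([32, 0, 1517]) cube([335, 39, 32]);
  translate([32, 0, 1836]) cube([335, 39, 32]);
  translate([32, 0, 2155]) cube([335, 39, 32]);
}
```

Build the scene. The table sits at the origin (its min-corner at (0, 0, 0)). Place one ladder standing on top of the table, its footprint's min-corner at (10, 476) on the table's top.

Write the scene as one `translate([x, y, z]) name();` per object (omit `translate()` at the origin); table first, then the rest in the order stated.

table();
translate([10, 476, 747]) ladder();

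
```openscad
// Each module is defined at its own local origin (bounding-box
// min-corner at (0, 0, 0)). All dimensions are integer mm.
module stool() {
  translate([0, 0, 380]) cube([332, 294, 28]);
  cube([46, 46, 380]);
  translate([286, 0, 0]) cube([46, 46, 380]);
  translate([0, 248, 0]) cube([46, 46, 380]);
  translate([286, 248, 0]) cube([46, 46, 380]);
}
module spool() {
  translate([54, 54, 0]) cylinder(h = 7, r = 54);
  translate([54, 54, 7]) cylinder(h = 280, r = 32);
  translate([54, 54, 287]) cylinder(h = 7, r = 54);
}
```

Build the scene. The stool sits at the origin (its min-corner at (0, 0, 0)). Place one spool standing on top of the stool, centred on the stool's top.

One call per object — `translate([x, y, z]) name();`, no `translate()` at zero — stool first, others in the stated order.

stool();
translate([112, 93, 408]) spool();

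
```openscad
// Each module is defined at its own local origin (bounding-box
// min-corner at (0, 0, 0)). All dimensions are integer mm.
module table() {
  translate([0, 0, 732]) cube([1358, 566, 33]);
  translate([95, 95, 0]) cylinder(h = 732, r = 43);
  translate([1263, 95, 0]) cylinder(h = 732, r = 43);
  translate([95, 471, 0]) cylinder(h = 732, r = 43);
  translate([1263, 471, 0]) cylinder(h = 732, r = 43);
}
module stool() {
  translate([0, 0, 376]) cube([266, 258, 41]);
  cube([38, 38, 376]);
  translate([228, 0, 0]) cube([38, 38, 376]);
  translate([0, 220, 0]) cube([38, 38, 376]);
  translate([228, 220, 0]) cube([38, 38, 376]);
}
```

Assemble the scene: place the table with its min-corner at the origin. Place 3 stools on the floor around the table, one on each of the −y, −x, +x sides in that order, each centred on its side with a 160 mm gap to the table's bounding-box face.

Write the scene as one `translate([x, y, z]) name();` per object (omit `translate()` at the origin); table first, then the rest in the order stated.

table();
translate([546, -418, 0]) stool();
translate([-426, 154, 0]) stool();
translate([1518, 154, 0]) stool();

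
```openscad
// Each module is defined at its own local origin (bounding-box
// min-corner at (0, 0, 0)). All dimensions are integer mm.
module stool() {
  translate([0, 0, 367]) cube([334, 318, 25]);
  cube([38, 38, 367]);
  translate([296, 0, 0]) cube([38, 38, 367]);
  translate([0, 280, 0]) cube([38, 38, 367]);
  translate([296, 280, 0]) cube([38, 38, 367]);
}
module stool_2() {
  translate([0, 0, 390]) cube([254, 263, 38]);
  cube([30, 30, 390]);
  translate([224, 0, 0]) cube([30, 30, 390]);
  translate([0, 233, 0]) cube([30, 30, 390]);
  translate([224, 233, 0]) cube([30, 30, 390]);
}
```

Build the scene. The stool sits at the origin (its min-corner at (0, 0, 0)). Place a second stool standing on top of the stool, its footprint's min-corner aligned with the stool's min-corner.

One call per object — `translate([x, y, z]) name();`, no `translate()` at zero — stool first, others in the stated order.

stool();
translate([0, 0, 392]) stool_2();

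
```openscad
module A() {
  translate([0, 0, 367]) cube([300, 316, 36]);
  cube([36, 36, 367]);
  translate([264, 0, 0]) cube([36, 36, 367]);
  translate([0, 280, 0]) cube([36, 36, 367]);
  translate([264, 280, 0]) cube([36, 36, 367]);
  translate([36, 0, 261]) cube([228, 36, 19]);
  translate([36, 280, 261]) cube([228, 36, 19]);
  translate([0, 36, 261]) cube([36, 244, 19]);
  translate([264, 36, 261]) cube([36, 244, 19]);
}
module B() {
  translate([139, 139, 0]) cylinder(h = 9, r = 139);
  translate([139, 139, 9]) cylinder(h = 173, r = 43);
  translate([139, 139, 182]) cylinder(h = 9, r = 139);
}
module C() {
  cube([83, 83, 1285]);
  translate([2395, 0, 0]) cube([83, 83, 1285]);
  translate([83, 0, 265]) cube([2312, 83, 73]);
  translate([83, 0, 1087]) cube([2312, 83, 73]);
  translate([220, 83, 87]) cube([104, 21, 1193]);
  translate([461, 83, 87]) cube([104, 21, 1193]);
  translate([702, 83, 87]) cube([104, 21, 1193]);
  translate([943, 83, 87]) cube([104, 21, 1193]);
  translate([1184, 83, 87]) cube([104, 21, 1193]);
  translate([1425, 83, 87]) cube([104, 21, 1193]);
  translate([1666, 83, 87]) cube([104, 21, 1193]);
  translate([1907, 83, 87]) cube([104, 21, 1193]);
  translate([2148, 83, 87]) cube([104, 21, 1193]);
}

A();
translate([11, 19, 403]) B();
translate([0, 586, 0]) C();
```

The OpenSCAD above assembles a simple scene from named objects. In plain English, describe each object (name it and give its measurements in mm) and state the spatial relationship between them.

A is a four-legged stool. The seat is a 300×316×36 mm slab whose top surface is at z = 403 mm; four square legs, each 36×36 mm in cross-section, run from the floor (z = 0) to the underside of the seat, each flush with a corner of the seat. Four stretchers, 36 mm wide and 19 mm tall, connect adjacent legs with their undersides at z = 261 mm, each running between the inner faces of the legs it joins and aligned with the legs' outer faces on the other axis.

B is a spool: two coaxial disc flanges of radius 139 mm and thickness 9 mm, joined by a core cylinder of radius 43 mm and height 173 mm. The lower flange rests on z = 0 and the three cylinders share a vertical axis.

C is a fence section. Two 83×83 mm posts, 1285 mm tall, stand on the floor with a clear span of 2312 mm between their inner faces. Two horizontal rails of 83×73 mm section span the gap between the posts with their undersides at z = 265 mm and z = 1087 mm, flush with the posts' −y face. 9 pickets, each 104 mm wide, 21 mm thick and 1193 mm tall, are fixed to the +y face of the rails with their bottoms at z = 87 mm, evenly spaced across the span with equal gaps (rounded down to the nearest mm) at the −x end and between each pair — any rounding remainder accumulates at the +x end.

The spool is on top of the stool, centred. The fence section is on the floor beside the stool on its +y side.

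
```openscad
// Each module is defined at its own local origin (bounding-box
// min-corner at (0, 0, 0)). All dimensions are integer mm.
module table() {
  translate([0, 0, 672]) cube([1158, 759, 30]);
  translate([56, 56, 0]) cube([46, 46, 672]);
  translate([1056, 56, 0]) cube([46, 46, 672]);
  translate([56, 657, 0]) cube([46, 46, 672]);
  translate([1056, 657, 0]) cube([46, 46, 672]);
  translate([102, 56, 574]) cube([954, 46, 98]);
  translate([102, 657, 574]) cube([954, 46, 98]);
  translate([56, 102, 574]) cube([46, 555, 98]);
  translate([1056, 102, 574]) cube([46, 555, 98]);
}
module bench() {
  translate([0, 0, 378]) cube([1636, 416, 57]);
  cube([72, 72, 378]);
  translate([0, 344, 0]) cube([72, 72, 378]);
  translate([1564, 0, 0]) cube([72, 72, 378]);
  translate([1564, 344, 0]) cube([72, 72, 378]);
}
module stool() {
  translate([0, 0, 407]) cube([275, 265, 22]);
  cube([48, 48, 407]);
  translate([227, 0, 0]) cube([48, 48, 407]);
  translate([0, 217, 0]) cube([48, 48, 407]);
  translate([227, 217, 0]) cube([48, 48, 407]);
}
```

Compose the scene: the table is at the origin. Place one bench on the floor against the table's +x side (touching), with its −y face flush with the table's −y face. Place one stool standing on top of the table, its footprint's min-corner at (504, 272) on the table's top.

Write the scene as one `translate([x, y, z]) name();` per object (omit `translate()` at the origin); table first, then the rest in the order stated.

table();
translate([1158, 0, 0]) bench();
translate([504, 272, 702]) stool();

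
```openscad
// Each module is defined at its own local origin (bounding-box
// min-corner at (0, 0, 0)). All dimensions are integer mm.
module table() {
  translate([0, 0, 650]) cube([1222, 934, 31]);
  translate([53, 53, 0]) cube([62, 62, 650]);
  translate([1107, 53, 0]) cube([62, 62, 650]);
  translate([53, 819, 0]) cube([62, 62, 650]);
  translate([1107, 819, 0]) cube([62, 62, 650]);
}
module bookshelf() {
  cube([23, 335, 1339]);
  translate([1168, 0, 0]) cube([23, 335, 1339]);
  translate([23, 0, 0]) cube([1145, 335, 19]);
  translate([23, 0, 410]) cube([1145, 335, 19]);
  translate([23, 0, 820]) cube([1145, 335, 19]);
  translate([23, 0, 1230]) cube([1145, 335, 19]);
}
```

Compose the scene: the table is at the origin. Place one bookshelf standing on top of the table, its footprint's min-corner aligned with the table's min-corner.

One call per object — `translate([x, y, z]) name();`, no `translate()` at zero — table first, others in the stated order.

table();
translate([0, 0, 681]) bookshelf();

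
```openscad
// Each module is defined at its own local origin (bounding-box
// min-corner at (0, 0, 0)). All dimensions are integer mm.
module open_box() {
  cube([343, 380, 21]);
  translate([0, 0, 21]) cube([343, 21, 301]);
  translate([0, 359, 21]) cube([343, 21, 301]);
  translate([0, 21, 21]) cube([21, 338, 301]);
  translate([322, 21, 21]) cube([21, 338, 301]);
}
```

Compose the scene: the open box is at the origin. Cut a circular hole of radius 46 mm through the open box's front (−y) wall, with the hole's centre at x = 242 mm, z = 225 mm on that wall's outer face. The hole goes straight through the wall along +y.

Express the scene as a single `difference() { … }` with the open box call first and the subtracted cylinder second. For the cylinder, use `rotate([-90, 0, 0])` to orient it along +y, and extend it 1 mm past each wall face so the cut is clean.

difference() {
  open_box();
  translate([242, -1, 225]) rotate([-90, 0, 0]) cylinder(h = 23, r = 46);
}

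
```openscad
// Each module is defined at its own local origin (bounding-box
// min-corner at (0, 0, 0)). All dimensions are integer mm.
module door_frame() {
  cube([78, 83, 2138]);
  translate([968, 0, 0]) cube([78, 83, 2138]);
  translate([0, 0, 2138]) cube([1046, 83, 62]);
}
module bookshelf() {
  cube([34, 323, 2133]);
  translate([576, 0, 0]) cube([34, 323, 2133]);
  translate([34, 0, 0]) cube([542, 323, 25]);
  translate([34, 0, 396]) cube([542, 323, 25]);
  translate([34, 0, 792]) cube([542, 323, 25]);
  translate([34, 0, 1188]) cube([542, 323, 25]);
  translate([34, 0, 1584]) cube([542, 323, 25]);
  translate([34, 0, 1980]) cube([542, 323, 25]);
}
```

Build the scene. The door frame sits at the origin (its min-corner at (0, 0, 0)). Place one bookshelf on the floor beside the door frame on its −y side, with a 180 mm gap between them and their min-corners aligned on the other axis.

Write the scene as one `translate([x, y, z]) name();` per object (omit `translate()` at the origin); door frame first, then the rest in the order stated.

door_frame();
translate([0, -503, 0]) bookshelf();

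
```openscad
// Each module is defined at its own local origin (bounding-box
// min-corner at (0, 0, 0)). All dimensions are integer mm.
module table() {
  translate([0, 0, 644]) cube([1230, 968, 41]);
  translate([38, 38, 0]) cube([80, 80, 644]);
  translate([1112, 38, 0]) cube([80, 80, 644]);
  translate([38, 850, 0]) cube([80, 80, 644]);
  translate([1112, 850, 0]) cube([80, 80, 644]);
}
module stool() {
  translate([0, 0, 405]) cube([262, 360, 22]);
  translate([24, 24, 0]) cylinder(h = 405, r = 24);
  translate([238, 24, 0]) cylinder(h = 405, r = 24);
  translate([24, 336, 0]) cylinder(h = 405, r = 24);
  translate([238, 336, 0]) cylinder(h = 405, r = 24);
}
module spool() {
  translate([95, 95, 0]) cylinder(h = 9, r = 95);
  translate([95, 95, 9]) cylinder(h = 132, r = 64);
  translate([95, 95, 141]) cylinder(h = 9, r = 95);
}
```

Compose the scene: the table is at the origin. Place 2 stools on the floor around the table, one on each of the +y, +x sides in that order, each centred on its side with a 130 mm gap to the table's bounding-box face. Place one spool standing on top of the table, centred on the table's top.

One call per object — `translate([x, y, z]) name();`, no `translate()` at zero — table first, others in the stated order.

table();
translate([484, 1098, 0]) stool();
translate([1360, 304, 0]) stool();
translate([520, 389, 685]) spool();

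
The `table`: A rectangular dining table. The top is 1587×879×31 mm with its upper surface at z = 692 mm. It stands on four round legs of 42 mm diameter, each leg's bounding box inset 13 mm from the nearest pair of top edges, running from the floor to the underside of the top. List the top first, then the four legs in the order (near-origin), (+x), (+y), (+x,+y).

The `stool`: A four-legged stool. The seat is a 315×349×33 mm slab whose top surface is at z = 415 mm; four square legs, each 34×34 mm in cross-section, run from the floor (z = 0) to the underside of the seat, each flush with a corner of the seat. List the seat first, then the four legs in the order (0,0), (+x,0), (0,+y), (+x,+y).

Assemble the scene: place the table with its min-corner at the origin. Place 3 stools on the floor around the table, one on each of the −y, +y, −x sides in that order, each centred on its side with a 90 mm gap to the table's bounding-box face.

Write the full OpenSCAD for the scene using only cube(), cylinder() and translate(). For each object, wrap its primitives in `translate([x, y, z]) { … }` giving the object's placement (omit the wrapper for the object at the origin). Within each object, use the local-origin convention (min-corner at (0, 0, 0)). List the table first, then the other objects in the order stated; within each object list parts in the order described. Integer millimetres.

translate([0, 0, 661]) cube([1587, 879, 31]);
translate([34, 34, 0]) cylinder(h = 661, r = 21);
translate([1553, 34, 0]) cylinder(h = 661, r = 21);
translate([34, 845, 0]) cylinder(h = 661, r = 21);
translate([1553, 845, 0]) cylinder(h = 661, r = 21);
translate([636, -439, 0]) {
  translate([0, 0, 382]) cube([315, 349, 33]);
  cube([34, 34, 382]);
  translate([281, 0, 0]) cube([34, 34, 382]);
  translate([0, 315, 0]) cube([34, 34, 382]);
  translate([281, 315, 0]) cube([34, 34, 382]);
}
translate([636, 969, 0]) {
  translate([0, 0, 382]) cube([315, 349, 33]);
  cube([34, 34, 382]);
  translate([281, 0, 0]) cube([34, 34, 382]);
  translate([0, 315, 0]) cube([34, 34, 382]);
  translate([281, 315, 0]) cube([34, 34, 382]);
}
translate([-405, 265, 0]) {
  translate([0, 0, 382]) cube([315, 349, 33]);
  cube([34, 34, 382]);
  translate([281, 0, 0]) cube([34, 34, 382]);
  translate([0, 315, 0]) cube([34, 34, 382]);
  translate([281, 315, 0]) cube([34, 34, 382]);
}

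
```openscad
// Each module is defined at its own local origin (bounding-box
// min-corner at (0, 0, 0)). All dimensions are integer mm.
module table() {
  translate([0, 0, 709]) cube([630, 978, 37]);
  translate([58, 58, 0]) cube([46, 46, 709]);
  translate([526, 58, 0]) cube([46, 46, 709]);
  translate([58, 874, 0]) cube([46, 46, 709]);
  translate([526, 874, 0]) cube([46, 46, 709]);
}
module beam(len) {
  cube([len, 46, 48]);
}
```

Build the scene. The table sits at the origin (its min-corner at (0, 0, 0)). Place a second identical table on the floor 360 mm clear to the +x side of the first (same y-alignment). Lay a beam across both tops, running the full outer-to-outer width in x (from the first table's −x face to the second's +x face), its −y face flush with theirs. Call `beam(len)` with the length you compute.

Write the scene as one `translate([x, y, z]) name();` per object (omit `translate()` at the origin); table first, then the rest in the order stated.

table();
translate([990, 0, 0]) table();
translate([0, 0, 746]) beam(1620);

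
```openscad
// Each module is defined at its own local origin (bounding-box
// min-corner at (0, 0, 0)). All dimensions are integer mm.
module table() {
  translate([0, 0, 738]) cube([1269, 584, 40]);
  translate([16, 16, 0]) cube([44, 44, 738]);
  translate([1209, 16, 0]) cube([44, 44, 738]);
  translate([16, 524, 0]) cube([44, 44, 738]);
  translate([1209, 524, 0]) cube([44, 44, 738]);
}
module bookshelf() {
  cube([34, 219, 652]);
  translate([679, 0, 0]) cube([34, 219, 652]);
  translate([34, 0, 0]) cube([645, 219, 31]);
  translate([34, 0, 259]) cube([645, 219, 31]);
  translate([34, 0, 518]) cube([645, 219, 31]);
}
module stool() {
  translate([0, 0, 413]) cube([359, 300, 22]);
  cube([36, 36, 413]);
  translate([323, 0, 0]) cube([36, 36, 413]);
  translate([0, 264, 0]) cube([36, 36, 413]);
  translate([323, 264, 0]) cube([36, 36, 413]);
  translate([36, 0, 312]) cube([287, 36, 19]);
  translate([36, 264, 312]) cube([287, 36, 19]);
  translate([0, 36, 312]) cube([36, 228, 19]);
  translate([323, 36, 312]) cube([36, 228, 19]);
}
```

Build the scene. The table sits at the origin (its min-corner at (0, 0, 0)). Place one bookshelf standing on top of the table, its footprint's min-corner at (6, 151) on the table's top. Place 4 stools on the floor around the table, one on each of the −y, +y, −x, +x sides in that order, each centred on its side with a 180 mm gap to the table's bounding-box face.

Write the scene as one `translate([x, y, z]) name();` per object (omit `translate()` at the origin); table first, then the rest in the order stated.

table();
translate([6, 151, 778]) bookshelf();
translate([455, -480, 0]) stool();
translate([455, 764, 0]) stool();
translate([-539, 142, 0]) stool();
translate([1449, 142, 0]) stool();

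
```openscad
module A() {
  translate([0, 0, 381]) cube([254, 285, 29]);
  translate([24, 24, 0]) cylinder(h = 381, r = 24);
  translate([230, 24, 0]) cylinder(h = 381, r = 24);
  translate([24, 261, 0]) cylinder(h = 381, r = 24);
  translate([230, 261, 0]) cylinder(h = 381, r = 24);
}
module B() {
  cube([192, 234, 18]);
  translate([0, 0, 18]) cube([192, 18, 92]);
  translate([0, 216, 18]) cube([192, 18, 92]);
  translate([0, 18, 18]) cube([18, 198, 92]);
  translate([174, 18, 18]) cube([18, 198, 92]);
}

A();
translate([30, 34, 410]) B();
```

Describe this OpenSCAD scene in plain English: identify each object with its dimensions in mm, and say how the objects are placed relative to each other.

A is a four-legged stool. The seat is 254×285 mm, 29 mm thick, top at z = 410 mm. It stands on four round legs, each 48 mm in diameter, from z = 0 to the seat underside, each leg's axis is inset half a diameter from the nearest pair of seat edges (so the leg's bounding box is flush with the corner).

B is an open-topped rectangular box: outside dimensions 192×234×110 mm, with a uniform wall and base thickness of 18 mm. The base is a full 192×234 slab on the floor; four walls sit on top of the base. The front and back walls (the −y and +y sides) span the full width; the two side walls fit between them.

The open box is on top of the stool.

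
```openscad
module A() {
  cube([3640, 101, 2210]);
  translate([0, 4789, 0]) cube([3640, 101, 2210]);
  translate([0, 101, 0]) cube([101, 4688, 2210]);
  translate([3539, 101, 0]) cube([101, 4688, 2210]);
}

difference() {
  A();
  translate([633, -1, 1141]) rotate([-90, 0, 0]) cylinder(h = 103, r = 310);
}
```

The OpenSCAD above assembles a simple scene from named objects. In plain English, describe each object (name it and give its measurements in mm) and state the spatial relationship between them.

A is the wall frame of a small rectangular building: four walls, each 2210 mm tall and 101 mm thick, enclosing a footprint 3640 mm (x) by 4890 mm (y) outside-to-outside, with no floor or roof. The front and back walls (the −y and +y sides) span the full width; the two side walls fit between them.

The house frame has a circular hole of radius 310 mm through its front wall, centred at (x = 633, z = 1141).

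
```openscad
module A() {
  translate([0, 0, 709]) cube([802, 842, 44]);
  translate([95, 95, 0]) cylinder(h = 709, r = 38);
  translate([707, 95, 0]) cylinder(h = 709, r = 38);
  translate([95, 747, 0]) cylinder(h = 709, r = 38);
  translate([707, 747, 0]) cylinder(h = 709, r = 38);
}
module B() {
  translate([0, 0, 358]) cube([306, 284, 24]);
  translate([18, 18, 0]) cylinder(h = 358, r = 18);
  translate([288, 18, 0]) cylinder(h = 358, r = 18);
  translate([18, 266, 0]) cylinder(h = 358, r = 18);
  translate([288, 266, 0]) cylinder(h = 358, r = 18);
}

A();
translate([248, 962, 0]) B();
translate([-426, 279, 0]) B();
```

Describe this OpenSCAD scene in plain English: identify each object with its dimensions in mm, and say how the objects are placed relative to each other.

A is a table: top 802 mm (x) × 842 mm (y), 44 mm thick, upper face at z = 753 mm, on four round legs of 76 mm diameter, each leg's bounding box inset 57 mm from the nearest pair of top edges, running from z = 0 to the bottom of the top.

B is a four-legged stool. The seat is a 306×284×24 mm slab whose top surface is at z = 382 mm; four round legs, each 36 mm in diameter, run from the floor (z = 0) to the underside of the seat, each leg's axis is inset half a diameter from the nearest pair of seat edges (so the leg's bounding box is flush with the corner).

Two stools sit around the table at the +y, −x sides.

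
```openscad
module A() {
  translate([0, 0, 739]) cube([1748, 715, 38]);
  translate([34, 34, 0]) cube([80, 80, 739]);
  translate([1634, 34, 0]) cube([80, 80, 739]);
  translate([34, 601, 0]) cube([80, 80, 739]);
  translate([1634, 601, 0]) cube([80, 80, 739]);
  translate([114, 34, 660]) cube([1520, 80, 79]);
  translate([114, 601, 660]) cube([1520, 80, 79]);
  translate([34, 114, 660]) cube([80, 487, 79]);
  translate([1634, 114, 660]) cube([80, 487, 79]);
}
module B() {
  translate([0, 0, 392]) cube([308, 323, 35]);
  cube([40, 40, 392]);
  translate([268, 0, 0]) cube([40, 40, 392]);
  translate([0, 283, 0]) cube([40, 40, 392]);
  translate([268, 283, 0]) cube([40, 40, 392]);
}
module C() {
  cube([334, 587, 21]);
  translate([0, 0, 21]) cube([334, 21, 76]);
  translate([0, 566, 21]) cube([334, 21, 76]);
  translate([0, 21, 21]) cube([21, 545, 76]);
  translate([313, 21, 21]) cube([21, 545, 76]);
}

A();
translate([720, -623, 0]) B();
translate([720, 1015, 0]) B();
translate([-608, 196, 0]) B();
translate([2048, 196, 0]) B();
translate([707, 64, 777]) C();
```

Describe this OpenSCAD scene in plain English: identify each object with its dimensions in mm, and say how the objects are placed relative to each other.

A is a rectangular dining table. The top is 1748×715×38 mm with its upper surface at z = 777 mm. It stands on four 80×80 mm square legs, each inset 34 mm from the nearest pair of top edges, running from the floor to the underside of the top. Four apron rails, 80 mm thick and 79 mm tall, run between adjacent legs with their top edges flush with the underside of the top and their outer faces flush with the legs' outer faces.

B is a four-legged stool. The seat is 308×323 mm, 35 mm thick, top at z = 427 mm. It stands on four square legs, each 40×40 mm in cross-section, from z = 0 to the seat underside, each flush with a corner of the seat.

C is an open storage box with external size 334×587×97 mm and wall thickness 21 mm (the base is also 21 mm thick). The base covers the whole footprint; the four walls stand on the base, with the y-facing walls full-width and the x-facing walls fitting between their inner faces.

Four stools sit around the table at the −y, +y, −x, +x sides. The open box is on top of the table, centred.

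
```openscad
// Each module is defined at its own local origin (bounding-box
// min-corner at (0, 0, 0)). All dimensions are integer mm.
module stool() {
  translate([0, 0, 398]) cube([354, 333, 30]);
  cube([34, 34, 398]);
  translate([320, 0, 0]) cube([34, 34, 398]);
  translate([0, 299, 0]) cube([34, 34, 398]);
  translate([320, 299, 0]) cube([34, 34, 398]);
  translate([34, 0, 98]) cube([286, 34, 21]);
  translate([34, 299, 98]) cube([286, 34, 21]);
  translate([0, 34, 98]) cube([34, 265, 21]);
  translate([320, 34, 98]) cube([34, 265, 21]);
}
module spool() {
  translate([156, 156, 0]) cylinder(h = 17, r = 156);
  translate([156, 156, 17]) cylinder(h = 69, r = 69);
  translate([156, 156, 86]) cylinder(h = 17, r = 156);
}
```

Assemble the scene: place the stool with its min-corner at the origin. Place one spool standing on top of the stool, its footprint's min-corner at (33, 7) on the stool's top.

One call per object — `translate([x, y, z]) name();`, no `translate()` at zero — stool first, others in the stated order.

stool();
translate([33, 7, 428]) spool();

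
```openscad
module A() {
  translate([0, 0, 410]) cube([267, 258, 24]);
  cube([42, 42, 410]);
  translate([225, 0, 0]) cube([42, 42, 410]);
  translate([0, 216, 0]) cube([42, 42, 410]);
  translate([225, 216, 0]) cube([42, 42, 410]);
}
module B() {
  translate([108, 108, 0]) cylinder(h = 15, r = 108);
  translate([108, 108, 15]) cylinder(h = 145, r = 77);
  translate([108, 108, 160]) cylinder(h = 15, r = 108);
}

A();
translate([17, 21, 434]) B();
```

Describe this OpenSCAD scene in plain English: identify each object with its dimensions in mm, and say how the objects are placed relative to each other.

A is a simple wooden stool: a rectangular seat 267 mm (x) by 258 mm (y), 24 mm thick, top face at z = 434 mm, on four square legs, each 42×42 mm in cross-section. The legs rest on z = 0, each flush with a corner of the seat.

B is a spool: two coaxial disc flanges of radius 108 mm and thickness 15 mm, joined by a core cylinder of radius 77 mm and height 145 mm. The lower flange rests on z = 0 and the three cylinders share a vertical axis.

The spool is on top of the stool.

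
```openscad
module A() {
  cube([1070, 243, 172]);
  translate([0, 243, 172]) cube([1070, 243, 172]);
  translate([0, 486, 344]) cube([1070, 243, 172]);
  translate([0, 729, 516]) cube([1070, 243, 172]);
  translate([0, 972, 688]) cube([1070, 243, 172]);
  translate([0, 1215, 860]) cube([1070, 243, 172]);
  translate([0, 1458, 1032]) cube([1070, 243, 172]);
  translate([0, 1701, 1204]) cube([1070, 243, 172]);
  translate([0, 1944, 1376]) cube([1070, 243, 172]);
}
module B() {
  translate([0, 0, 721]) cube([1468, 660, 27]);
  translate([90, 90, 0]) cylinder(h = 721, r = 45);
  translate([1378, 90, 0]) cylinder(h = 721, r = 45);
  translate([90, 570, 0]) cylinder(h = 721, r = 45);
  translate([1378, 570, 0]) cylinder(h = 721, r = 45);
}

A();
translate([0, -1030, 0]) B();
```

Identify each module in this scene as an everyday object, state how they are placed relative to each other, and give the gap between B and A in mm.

A is a staircase. B is a table. The table is on the floor beside the staircase on its −y side. The gap between the table and the staircase is 370 mm.

The table's nearest face is 370 mm from the staircase's −y face.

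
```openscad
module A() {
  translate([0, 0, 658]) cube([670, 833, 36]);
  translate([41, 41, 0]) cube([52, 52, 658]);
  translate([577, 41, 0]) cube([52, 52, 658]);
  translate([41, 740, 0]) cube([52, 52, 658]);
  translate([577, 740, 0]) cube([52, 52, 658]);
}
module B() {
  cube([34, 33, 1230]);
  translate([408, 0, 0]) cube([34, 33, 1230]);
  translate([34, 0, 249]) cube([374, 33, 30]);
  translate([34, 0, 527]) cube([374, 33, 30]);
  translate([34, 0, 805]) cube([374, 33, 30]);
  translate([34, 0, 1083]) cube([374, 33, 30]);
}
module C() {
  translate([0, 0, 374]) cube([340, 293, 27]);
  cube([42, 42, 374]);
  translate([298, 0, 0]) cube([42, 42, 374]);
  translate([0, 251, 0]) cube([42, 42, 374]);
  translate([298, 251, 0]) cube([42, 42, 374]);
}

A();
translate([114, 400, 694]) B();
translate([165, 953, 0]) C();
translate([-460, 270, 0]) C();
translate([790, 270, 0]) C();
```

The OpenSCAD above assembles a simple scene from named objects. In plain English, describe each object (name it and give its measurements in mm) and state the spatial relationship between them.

A is a rectangular dining table. The top is 670×833×36 mm with its upper surface at z = 694 mm. It stands on four 52×52 mm square legs, each inset 41 mm from the nearest pair of top edges, running from the floor to the underside of the top.

B is a wooden ladder with two side rails of 34×33 mm section and 1230 mm height, set 442 mm apart overall. Between them run 4 rectangular rungs (33 mm deep, 30 mm thick), front faces flush with the rails' −y face. The bottom of the first rung is 249 mm above the floor and each subsequent rung is 278 mm higher than the one below.

C is a simple wooden stool: a rectangular seat 340 mm (x) by 293 mm (y), 27 mm thick, top face at z = 401 mm, on four square legs, each 42×42 mm in cross-section. The legs rest on z = 0, each flush with a corner of the seat.

The ladder is on top of the table, centred. Three stools sit around the table at the +y, −x, +x sides.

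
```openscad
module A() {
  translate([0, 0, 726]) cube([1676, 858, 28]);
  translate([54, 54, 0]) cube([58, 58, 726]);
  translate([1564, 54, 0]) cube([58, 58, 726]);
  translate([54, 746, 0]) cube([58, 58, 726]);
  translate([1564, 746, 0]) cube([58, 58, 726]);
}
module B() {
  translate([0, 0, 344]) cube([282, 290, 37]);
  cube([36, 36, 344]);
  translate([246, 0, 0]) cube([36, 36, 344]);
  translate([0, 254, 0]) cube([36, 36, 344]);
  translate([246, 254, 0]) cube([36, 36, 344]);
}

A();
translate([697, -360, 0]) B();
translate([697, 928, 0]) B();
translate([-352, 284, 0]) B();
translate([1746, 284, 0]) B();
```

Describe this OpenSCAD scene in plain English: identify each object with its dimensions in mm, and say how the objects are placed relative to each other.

A is a rectangular dining table. The top is 1676×858×28 mm with its upper surface at z = 754 mm. It stands on four 58×58 mm square legs, each inset 54 mm from the nearest pair of top edges, running from the floor to the underside of the top.

B is a simple wooden stool: a rectangular seat 282 mm (x) by 290 mm (y), 37 mm thick, top face at z = 381 mm, on four square legs, each 36×36 mm in cross-section. The legs rest on z = 0, each flush with a corner of the seat.

Four stools sit around the table at the −y, +y, −x, +x sides.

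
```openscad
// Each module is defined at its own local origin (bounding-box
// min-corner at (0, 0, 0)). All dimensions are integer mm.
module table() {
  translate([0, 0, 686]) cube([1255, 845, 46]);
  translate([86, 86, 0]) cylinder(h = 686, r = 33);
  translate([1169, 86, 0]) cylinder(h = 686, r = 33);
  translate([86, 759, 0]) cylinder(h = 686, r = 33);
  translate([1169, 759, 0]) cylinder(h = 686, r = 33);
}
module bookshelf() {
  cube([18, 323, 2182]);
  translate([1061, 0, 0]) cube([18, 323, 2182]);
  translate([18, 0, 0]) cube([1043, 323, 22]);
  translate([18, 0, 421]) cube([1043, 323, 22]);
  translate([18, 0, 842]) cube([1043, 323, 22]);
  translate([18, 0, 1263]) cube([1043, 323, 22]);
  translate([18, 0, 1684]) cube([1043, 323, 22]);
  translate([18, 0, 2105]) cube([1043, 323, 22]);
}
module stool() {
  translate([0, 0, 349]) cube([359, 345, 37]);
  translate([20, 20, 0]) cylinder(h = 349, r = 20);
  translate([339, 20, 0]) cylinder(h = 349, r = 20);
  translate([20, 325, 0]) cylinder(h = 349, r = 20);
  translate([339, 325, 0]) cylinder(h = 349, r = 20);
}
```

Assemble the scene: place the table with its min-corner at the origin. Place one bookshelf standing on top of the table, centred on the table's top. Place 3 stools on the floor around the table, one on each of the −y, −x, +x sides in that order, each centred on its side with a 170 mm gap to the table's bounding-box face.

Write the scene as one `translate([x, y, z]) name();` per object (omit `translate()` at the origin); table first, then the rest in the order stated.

table();
translate([88, 261, 732]) bookshelf();
translate([448, -515, 0]) stool();
translate([-529, 250, 0]) stool();
translate([1425, 250, 0]) stool();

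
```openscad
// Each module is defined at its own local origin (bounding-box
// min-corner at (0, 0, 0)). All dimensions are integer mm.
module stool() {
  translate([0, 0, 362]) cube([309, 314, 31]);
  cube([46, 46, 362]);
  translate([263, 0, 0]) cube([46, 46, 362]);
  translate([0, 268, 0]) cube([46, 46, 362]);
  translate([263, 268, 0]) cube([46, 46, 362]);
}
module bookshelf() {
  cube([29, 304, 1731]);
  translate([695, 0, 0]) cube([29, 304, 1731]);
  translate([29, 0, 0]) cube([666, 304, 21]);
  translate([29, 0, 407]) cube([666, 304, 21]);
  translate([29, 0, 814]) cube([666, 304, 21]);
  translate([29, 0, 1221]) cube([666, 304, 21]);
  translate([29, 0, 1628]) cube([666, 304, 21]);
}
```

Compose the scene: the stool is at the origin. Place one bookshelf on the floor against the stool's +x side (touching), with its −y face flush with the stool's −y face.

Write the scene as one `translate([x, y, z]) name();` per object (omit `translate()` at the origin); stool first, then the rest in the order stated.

stool();
translate([309, 0, 0]) bookshelf();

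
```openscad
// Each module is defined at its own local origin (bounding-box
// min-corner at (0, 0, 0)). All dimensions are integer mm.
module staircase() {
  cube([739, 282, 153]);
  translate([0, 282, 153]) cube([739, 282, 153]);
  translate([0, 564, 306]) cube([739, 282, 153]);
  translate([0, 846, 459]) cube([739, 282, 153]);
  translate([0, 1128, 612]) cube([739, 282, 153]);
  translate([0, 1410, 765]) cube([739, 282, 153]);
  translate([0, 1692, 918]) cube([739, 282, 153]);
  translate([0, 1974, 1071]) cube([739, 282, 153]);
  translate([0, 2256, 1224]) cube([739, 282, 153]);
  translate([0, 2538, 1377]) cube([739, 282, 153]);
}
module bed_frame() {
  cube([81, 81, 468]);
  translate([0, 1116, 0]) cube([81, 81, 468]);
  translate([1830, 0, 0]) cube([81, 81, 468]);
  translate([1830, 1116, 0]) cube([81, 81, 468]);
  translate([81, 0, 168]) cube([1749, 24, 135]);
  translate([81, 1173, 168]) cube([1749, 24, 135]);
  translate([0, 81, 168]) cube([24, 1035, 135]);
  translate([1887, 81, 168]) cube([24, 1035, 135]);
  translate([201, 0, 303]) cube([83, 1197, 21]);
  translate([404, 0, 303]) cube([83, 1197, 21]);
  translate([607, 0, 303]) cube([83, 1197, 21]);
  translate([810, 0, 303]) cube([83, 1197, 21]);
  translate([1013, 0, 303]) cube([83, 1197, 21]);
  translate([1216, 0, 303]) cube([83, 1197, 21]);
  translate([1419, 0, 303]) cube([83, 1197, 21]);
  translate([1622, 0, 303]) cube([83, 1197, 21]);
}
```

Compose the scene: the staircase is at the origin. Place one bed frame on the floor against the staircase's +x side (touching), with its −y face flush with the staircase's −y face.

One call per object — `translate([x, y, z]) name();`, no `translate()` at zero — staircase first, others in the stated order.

staircase();
translate([739, 0, 0]) bed_frame();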